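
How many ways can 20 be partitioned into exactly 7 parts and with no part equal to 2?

24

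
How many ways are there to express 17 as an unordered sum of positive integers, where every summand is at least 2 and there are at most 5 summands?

A partial list (first 12 by largest part):
17
2,15
3,14
4,13
2,2,13
5,12
2,3,12
6,11
2,4,11
3,3,11
2,2,2,11
7,10
…and 43 more, for 55 total.

55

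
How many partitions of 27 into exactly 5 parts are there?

255

There are 255 such partitions.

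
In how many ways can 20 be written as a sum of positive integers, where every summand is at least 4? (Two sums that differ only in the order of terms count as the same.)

The partitions of 20 that satisfy the conditions:
20
4,16
5,15
6,14
7,13
8,12
4,4,12
9,11
4,5,11
10,10
4,6,10
5,5,10
4,7,9
5,6,9
4,8,8
5,7,8
6,6,8
4,4,4,8
6,7,7
4,4,5,7
4,4,6,6
4,5,5,6
5,5,5,5
4,4,4,4,4

24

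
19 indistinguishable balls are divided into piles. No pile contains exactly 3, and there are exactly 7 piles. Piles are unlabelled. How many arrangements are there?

30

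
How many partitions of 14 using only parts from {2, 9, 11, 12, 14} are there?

3

Listing the qualifying partitions of 14:
14
12, 2
2, 2, 2, 2, 2, 2, 2
That's 3 in total.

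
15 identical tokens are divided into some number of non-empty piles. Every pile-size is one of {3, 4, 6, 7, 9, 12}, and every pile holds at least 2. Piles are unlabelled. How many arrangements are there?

Enumerating:
3+12
6+9
3+3+9
4+4+7
3+6+6
3+3+3+6
3+4+4+4
3+3+3+3+3

8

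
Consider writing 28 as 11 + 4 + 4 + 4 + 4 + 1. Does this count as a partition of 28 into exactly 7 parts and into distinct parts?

No

The parts sum to 28, and the condition 'there are exactly 7 summands' is violated.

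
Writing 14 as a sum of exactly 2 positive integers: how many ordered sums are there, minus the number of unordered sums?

6

Ordered (compositions into 2 parts): C(13,1) = 13.
Partitions of 14 into exactly 2 parts: 7.
Difference: 13 − 7 = 6.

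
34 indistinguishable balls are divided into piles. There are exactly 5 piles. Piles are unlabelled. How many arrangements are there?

A full systematic count gives 603.

603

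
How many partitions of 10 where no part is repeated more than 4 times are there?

34

There are too many to list fully; the first 12 (by largest part) are:
10
9, 1
8, 2
8, 1, 1
7, 3
7, 2, 1
7, 1, 1, 1
6, 4
6, 3, 1
6, 2, 2
6, 2, 1, 1
6, 1, 1, 1, 1
…and 22 more, for 34 total.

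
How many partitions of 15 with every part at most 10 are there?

164

There are 164 such partitions.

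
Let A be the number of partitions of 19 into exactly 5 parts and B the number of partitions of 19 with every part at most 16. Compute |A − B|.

Partitions of 19 into exactly 5 parts: 70.
Partitions of 19 with every part at most 16: 486.
|70 − 486| = 416.

416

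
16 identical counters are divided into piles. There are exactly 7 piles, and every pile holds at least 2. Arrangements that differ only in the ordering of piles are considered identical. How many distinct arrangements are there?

Listing the qualifying partitions of 16:
2, 2, 2, 2, 2, 2, 4
2, 2, 2, 2, 2, 3, 3
That's 2 in total.

2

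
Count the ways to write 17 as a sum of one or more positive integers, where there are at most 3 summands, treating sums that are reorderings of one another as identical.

33

A partial list (first 12 by largest part):
17
1,16
2,15
1,1,15
3,14
1,2,14
4,13
1,3,13
2,2,13
5,12
1,4,12
2,3,12
…and 21 more, for 33 total.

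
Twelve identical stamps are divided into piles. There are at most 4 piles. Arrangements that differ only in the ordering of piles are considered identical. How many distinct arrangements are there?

34

A partial list (first 12 by largest part):
12
11+1
10+2
10+1+1
9+3
9+2+1
9+1+1+1
8+4
8+3+1
8+2+2
8+2+1+1
7+5
…and 22 more, for 34 total.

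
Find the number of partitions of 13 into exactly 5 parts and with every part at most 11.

Listing the qualifying partitions of 13:
1+1+1+1+9
1+1+1+2+8
1+1+1+3+7
1+1+2+2+7
1+1+1+4+6
1+1+2+3+6
1+2+2+2+6
1+1+1+5+5
1+1+2+4+5
1+1+3+3+5
1+2+2+3+5
2+2+2+2+5
1+1+3+4+4
1+2+2+4+4
1+2+3+3+4
2+2+2+3+4
1+3+3+3+3
2+2+3+3+3

18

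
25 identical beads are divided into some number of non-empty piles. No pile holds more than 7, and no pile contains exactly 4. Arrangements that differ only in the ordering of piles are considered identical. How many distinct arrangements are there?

Systematic enumeration (by largest part, then next-largest, …) yields 424.

424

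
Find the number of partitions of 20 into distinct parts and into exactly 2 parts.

9

They are:
19 + 1
18 + 2
17 + 3
16 + 4
15 + 5
14 + 6
13 + 7
12 + 8
11 + 9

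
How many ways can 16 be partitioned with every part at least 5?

6

The partitions of 16 that satisfy the conditions:
16
5,11
6,10
7,9
8,8
5,5,6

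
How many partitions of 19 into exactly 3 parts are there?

30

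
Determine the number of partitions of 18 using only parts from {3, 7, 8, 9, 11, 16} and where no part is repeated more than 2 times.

They are:
11+7
9+9
8+7+3

3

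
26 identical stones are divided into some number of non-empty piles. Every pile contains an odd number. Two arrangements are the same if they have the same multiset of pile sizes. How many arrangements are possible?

Counting exhaustively, 165 partitions satisfy the conditions.

165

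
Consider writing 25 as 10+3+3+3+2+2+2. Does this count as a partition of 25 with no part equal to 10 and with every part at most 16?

No

The parts sum to 25, and the condition 'no summand equals 10' is violated.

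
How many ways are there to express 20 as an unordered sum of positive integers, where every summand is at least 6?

They are:
20
14+6
13+7
12+8
11+9
10+10
8+6+6
7+7+6

8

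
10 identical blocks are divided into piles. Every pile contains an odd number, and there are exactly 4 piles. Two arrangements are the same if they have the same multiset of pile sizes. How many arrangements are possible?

3

They are:
7+1+1+1
5+3+1+1
3+3+3+1
Counting gives 3.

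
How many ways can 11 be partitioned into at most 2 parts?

Enumerating:
11
10,1
9,2
8,3
7,4
6,5

6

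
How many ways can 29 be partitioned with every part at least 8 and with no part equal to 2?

13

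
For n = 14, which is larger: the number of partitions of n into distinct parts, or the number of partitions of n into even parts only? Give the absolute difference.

7

Partitions of 14 into distinct parts: 22.
Partitions of 14 into even parts only: 15.
|22 − 15| = 7.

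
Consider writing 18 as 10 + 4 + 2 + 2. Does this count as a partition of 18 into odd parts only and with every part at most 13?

No

The parts sum to 18, and the condition 'every summand is odd' is violated.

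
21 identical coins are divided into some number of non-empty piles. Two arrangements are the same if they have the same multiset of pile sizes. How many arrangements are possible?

792

Systematic enumeration (by largest part, then next-largest, …) yields 792.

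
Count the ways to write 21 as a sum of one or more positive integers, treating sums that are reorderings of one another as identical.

792

Direct enumeration gives 792 partitions.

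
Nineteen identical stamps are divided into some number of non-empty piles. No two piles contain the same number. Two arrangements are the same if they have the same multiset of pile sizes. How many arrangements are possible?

54

A partial list (first 12 by largest part):
19
1,18
2,17
3,16
1,2,16
4,15
1,3,15
5,14
1,4,14
2,3,14
6,13
1,5,13
…and 42 more, for 54 total.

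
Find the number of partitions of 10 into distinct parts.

10

Listing the qualifying partitions of 10:
10
9+1
8+2
7+3
7+2+1
6+4
6+3+1
5+4+1
5+3+2
4+3+2+1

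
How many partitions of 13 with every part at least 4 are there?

5

Enumerating:
13
4 + 9
5 + 8
6 + 7
4 + 4 + 5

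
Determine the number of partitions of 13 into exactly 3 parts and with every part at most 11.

The partitions of 13 that satisfy the conditions:
11, 1, 1
10, 2, 1
9, 3, 1
9, 2, 2
8, 4, 1
8, 3, 2
7, 5, 1
7, 4, 2
7, 3, 3
6, 6, 1
6, 5, 2
6, 4, 3
5, 5, 3
5, 4, 4

14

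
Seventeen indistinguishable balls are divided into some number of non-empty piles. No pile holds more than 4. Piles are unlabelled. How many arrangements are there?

72

Enumerating by decreasing first part gives 72 partitions in all.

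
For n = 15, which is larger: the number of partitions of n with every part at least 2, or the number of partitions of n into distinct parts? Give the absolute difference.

14

Partitions of 15 with every part at least 2: 41.
Partitions of 15 into distinct parts: 27.
|41 − 27| = 14.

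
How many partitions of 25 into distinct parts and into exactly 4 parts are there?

54

There are too many to list fully; the first 12 (by largest part) are:
1,2,3,19
1,2,4,18
1,2,5,17
1,3,4,17
1,2,6,16
1,3,5,16
2,3,4,16
1,2,7,15
1,3,6,15
1,4,5,15
2,3,5,15
1,2,8,14
…and 42 more, for 54 total.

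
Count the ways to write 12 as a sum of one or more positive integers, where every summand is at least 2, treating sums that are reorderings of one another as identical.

The partitions of 12 that satisfy the conditions:
12
10,2
9,3
8,4
8,2,2
7,5
7,3,2
6,6
6,4,2
6,3,3
6,2,2,2
5,5,2
5,4,3
5,3,2,2
4,4,4
4,4,2,2
4,3,3,2
4,2,2,2,2
3,3,3,3
3,3,2,2,2
2,2,2,2,2,2

21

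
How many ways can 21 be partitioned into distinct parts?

Systematic enumeration (by largest part, then next-largest, …) yields 76.

76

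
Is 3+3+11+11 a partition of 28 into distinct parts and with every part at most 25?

The parts sum to 28, and the condition 'all summands are distinct' is violated.

No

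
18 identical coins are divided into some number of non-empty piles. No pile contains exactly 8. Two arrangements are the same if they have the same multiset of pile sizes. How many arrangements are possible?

There are 343 such partitions.

343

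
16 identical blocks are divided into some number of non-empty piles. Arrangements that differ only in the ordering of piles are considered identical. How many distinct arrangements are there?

Direct enumeration gives 231 partitions.

231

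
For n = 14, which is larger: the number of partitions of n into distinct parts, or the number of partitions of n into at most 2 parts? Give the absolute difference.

14

Partitions of 14 into distinct parts: 22.
Partitions of 14 into at most 2 parts: 8.
|22 − 8| = 14.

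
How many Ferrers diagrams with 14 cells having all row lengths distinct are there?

Listing the qualifying partitions of 14:
14
13, 1
12, 2
11, 3
11, 2, 1
10, 4
10, 3, 1
9, 5
9, 4, 1
9, 3, 2
8, 6
8, 5, 1
8, 4, 2
8, 3, 2, 1
7, 6, 1
7, 5, 2
7, 4, 3
7, 4, 2, 1
6, 5, 3
6, 5, 2, 1
6, 4, 3, 1
5, 4, 3, 2
That's 22 in total.

22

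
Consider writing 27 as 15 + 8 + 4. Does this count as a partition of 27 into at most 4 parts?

The parts sum to 27, and the condition 'there are at most 4 summands' holds.

Yes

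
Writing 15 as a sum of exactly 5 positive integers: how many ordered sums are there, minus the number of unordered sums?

971

Ordered (compositions into 5 parts): C(14,4) = 1001.
Unordered (partitions into 5 parts): 30.
Difference: 1001 − 30 = 971.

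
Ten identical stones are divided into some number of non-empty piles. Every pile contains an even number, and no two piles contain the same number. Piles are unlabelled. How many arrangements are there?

3

The partitions of 10 that satisfy the conditions:
10
8 + 2
6 + 4
That's 3 in total.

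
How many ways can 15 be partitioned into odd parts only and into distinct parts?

4

Enumerating:
15
11,3,1
9,5,1
7,5,3
Counting gives 4.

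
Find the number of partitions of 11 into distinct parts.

12

Listing the qualifying partitions of 11:
11
1 + 10
2 + 9
3 + 8
1 + 2 + 8
4 + 7
1 + 3 + 7
5 + 6
1 + 4 + 6
2 + 3 + 6
2 + 4 + 5
1 + 2 + 3 + 5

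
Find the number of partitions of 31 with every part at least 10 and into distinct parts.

7

The partitions of 31 that satisfy the conditions:
31
21 + 10
20 + 11
19 + 12
18 + 13
17 + 14
16 + 15
That's 7 in total.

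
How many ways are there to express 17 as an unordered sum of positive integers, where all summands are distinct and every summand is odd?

5

Enumerating:
17
13,3,1
11,5,1
9,7,1
9,5,3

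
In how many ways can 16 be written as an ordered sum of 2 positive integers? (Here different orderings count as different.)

Place 1 bars in the 15 internal gaps of a row of 16 dots: C(15,1) = 15.

15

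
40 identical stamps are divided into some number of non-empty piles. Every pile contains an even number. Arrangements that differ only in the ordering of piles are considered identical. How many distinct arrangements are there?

627

There are 627 such partitions.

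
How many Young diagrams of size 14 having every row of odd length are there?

Listing the qualifying partitions of 14:
13, 1
11, 3
11, 1, 1, 1
9, 5
9, 3, 1, 1
9, 1, 1, 1, 1, 1
7, 7
7, 5, 1, 1
7, 3, 3, 1
7, 3, 1, 1, 1, 1
7, 1, 1, 1, 1, 1, 1, 1
5, 5, 3, 1
5, 5, 1, 1, 1, 1
5, 3, 3, 3
5, 3, 3, 1, 1, 1
5, 3, 1, 1, 1, 1, 1, 1
5, 1, 1, 1, 1, 1, 1, 1, 1, 1
3, 3, 3, 3, 1, 1
3, 3, 3, 1, 1, 1, 1, 1
3, 3, 1, 1, 1, 1, 1, 1, 1, 1
3, 1, 1, 1, 1, 1, 1, 1, 1, 1, 1, 1
1, 1, 1, 1, 1, 1, 1, 1, 1, 1, 1, 1, 1, 1

22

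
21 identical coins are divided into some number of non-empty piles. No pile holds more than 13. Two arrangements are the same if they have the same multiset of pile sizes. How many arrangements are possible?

Counting exhaustively, 747 partitions satisfy the conditions.

747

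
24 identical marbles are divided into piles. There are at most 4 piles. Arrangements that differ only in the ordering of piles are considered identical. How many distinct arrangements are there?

169

Counting exhaustively, 169 partitions satisfy the conditions.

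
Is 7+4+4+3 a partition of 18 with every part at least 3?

The parts sum to 18, and the condition 'every summand is at least 3' holds.

Yes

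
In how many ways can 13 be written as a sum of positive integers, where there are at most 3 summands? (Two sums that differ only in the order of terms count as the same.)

21

Enumerating:
13
12,1
11,2
11,1,1
10,3
10,2,1
9,4
9,3,1
9,2,2
8,5
8,4,1
8,3,2
7,6
7,5,1
7,4,2
7,3,3
6,6,1
6,5,2
6,4,3
5,5,3
5,4,4
That's 21 in total.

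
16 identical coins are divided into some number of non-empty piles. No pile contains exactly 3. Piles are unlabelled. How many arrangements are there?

130

Counting exhaustively, 130 partitions satisfy the conditions.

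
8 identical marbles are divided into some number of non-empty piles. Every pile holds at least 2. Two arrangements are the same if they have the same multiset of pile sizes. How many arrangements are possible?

They are:
8
6, 2
5, 3
4, 4
4, 2, 2
3, 3, 2
2, 2, 2, 2
Counting gives 7.

7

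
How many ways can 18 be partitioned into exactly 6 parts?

58

There are too many to list fully; the first 12 (by largest part) are:
13 + 1 + 1 + 1 + 1 + 1
12 + 2 + 1 + 1 + 1 + 1
11 + 3 + 1 + 1 + 1 + 1
11 + 2 + 2 + 1 + 1 + 1
10 + 4 + 1 + 1 + 1 + 1
10 + 3 + 2 + 1 + 1 + 1
10 + 2 + 2 + 2 + 1 + 1
9 + 5 + 1 + 1 + 1 + 1
9 + 4 + 2 + 1 + 1 + 1
9 + 3 + 3 + 1 + 1 + 1
9 + 3 + 2 + 2 + 1 + 1
9 + 2 + 2 + 2 + 2 + 1
…and 46 more, for 58 total.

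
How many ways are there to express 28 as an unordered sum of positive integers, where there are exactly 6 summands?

391

Systematic enumeration (by largest part, then next-largest, …) yields 391.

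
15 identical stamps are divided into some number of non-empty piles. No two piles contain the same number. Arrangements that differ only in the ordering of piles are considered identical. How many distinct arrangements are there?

27

There are too many to list fully; the first 12 (by largest part) are:
15
14, 1
13, 2
12, 3
12, 2, 1
11, 4
11, 3, 1
10, 5
10, 4, 1
10, 3, 2
9, 6
9, 5, 1
…and 15 more, for 27 total.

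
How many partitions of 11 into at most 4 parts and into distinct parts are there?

12

Listing the qualifying partitions of 11:
11
1+10
2+9
3+8
1+2+8
4+7
1+3+7
5+6
1+4+6
2+3+6
2+4+5
1+2+3+5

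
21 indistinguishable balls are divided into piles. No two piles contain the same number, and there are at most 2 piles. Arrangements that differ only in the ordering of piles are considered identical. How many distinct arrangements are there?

11

They are:
21
20, 1
19, 2
18, 3
17, 4
16, 5
15, 6
14, 7
13, 8
12, 9
11, 10
That's 11 in total.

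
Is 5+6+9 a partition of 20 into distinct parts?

The parts sum to 20, and the condition 'all summands are distinct' holds.

Yes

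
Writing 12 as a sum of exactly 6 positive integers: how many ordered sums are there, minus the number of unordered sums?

451

Compositions: C(11,5) = 462.
Unordered (partitions into 6 parts): 11.
Difference: 462 − 11 = 451.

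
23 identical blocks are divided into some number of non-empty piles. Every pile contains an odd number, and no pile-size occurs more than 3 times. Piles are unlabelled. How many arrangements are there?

41

A partial list (first 12 by largest part):
23
1, 1, 21
1, 3, 19
1, 5, 17
3, 3, 17
1, 1, 1, 3, 17
1, 7, 15
3, 5, 15
1, 1, 1, 5, 15
1, 1, 3, 3, 15
1, 9, 13
3, 7, 13
…and 29 more, for 41 total.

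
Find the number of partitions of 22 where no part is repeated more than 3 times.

Enumerating by decreasing first part gives 484 partitions in all.

484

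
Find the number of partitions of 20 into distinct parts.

64

There are too many to list fully; the first 12 (by largest part) are:
20
19,1
18,2
17,3
17,2,1
16,4
16,3,1
15,5
15,4,1
15,3,2
14,6
14,5,1
…and 52 more, for 64 total.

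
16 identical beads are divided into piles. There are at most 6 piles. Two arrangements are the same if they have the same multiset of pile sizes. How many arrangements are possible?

136

Counting exhaustively, 136 partitions satisfy the conditions.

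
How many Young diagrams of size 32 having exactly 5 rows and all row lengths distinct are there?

Counting exhaustively, 119 partitions satisfy the conditions.

119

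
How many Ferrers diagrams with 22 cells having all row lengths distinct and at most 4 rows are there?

75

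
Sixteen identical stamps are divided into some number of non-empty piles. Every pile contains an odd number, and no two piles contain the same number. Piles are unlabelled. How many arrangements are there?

Listing the qualifying partitions of 16:
15+1
13+3
11+5
9+7
7+5+3+1
That's 5 in total.

5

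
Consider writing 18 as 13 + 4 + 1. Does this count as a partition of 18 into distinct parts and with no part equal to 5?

The parts sum to 18, and the condition 'all summands are distinct' holds; the condition 'no summand equals 5' holds.

Yes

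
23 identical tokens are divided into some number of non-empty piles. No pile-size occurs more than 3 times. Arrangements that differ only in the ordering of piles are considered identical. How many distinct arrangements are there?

592

A full systematic count gives 592.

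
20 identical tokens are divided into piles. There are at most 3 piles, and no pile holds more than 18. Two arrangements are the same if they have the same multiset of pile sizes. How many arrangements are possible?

A partial list (first 12 by largest part):
18 + 2
18 + 1 + 1
17 + 3
17 + 2 + 1
16 + 4
16 + 3 + 1
16 + 2 + 2
15 + 5
15 + 4 + 1
15 + 3 + 2
14 + 6
14 + 5 + 1
…and 30 more, for 42 total.

42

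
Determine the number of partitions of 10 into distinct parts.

10

Enumerating:
10
9+1
8+2
7+3
7+2+1
6+4
6+3+1
5+4+1
5+3+2
4+3+2+1
Counting gives 10.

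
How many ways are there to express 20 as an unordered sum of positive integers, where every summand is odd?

64

A partial list (first 12 by largest part):
19, 1
17, 3
17, 1, 1, 1
15, 5
15, 3, 1, 1
15, 1, 1, 1, 1, 1
13, 7
13, 5, 1, 1
13, 3, 3, 1
13, 3, 1, 1, 1, 1
13, 1, 1, 1, 1, 1, 1, 1
11, 9
…and 52 more, for 64 total.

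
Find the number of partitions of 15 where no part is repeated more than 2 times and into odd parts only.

Listing the qualifying partitions of 15:
15
13, 1, 1
11, 3, 1
9, 5, 1
9, 3, 3
7, 7, 1
7, 5, 3
7, 3, 3, 1, 1
5, 5, 3, 1, 1
Counting gives 9.

9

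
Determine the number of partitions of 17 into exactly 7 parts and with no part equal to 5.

27

A partial list (first 12 by largest part):
11, 1, 1, 1, 1, 1, 1
10, 2, 1, 1, 1, 1, 1
9, 3, 1, 1, 1, 1, 1
9, 2, 2, 1, 1, 1, 1
8, 4, 1, 1, 1, 1, 1
8, 3, 2, 1, 1, 1, 1
8, 2, 2, 2, 1, 1, 1
7, 4, 2, 1, 1, 1, 1
7, 3, 3, 1, 1, 1, 1
7, 3, 2, 2, 1, 1, 1
7, 2, 2, 2, 2, 1, 1
6, 6, 1, 1, 1, 1, 1
…and 15 more, for 27 total.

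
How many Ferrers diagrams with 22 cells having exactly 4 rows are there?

84

There are 84 such partitions.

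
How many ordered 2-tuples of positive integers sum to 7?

A composition of 7 into 2 positive parts is chosen by placing 1 dividers among the 6 gaps between 7 units: C(6,1) = 6.

6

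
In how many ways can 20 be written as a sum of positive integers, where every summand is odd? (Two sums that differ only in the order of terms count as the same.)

A partial list (first 12 by largest part):
1+19
3+17
1+1+1+17
5+15
1+1+3+15
1+1+1+1+1+15
7+13
1+1+5+13
1+3+3+13
1+1+1+1+3+13
1+1+1+1+1+1+1+13
9+11
…and 52 more, for 64 total.

64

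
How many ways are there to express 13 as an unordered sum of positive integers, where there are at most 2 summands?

7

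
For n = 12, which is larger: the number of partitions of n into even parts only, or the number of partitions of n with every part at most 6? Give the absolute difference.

47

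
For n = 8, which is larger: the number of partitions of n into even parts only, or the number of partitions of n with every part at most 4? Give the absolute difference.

10

Partitions of 8 into even parts only: 5.
Partitions of 8 with every part at most 4: 15.
|5 − 15| = 10.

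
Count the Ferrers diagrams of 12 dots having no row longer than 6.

58

There are too many to list fully; the first 12 (by largest part) are:
6, 6
6, 5, 1
6, 4, 2
6, 4, 1, 1
6, 3, 3
6, 3, 2, 1
6, 3, 1, 1, 1
6, 2, 2, 2
6, 2, 2, 1, 1
6, 2, 1, 1, 1, 1
6, 1, 1, 1, 1, 1, 1
5, 5, 2
…and 46 more, for 58 total.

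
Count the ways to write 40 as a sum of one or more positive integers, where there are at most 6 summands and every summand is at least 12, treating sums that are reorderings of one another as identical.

14

Enumerating:
40
28,12
27,13
26,14
25,15
24,16
23,17
22,18
21,19
20,20
16,12,12
15,13,12
14,14,12
14,13,13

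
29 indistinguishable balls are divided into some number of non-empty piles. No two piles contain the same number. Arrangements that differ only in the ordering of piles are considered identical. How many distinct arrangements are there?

Systematic enumeration (by largest part, then next-largest, …) yields 256.

256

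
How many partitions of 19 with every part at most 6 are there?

235

Counting exhaustively, 235 partitions satisfy the conditions.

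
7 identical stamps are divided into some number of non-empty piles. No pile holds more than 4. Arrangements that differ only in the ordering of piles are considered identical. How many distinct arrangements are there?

11

The partitions of 7 that satisfy the conditions:
4+3
4+2+1
4+1+1+1
3+3+1
3+2+2
3+2+1+1
3+1+1+1+1
2+2+2+1
2+2+1+1+1
2+1+1+1+1+1
1+1+1+1+1+1+1
Counting gives 11.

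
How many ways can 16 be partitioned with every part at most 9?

201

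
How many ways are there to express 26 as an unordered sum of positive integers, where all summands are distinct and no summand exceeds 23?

162

Enumerating by decreasing first part gives 162 partitions in all.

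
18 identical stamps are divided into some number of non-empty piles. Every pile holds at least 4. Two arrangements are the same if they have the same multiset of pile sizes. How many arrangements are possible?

16

Listing the qualifying partitions of 18:
18
14, 4
13, 5
12, 6
11, 7
10, 8
10, 4, 4
9, 9
9, 5, 4
8, 6, 4
8, 5, 5
7, 7, 4
7, 6, 5
6, 6, 6
6, 4, 4, 4
5, 5, 4, 4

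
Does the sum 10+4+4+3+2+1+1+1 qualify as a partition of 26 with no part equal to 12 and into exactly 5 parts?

No

The parts sum to 26, and the condition 'there are exactly 5 summands' is violated.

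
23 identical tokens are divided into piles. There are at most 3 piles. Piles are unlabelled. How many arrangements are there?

56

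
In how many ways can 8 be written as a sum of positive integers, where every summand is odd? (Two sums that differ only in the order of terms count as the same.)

Listing the qualifying partitions of 8:
7 + 1
5 + 3
5 + 1 + 1 + 1
3 + 3 + 1 + 1
3 + 1 + 1 + 1 + 1 + 1
1 + 1 + 1 + 1 + 1 + 1 + 1 + 1
That's 6 in total.

6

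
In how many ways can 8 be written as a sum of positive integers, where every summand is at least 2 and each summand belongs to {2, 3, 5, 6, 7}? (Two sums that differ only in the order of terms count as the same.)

4

Enumerating:
6 + 2
5 + 3
3 + 3 + 2
2 + 2 + 2 + 2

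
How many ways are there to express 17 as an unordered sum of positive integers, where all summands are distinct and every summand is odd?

5

Enumerating:
17
13,3,1
11,5,1
9,7,1
9,5,3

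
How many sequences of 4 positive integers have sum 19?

Equivalently, choose which 3 of the 18 gaps become plus signs: C(18,3) = 816.

816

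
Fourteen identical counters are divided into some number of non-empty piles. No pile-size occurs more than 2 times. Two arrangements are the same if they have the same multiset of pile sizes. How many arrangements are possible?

A partial list (first 12 by largest part):
14
1 + 13
2 + 12
1 + 1 + 12
3 + 11
1 + 2 + 11
4 + 10
1 + 3 + 10
2 + 2 + 10
1 + 1 + 2 + 10
5 + 9
1 + 4 + 9
…and 45 more, for 57 total.

57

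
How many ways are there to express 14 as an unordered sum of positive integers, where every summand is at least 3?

The partitions of 14 that satisfy the conditions:
14
11+3
10+4
9+5
8+6
8+3+3
7+7
7+4+3
6+5+3
6+4+4
5+5+4
5+3+3+3
4+4+3+3
That's 13 in total.

13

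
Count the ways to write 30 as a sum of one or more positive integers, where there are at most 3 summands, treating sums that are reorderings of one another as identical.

Systematic enumeration (by largest part, then next-largest, …) yields 91.

91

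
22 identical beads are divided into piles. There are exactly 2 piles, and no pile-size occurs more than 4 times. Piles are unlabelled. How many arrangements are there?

11

Enumerating:
21 + 1
20 + 2
19 + 3
18 + 4
17 + 5
16 + 6
15 + 7
14 + 8
13 + 9
12 + 10
11 + 11
That's 11 in total.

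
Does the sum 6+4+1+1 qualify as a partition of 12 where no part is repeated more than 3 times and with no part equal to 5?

Yes

The parts sum to 12, and the condition 'no summand is used more than 3 times' holds; the condition 'no summand equals 5' holds.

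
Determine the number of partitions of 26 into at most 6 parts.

709

Enumerating by decreasing first part gives 709 partitions in all.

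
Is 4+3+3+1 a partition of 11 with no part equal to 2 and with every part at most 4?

Yes

The parts sum to 11, and the condition 'no summand equals 2' holds; the condition 'no summand exceeds 4' holds.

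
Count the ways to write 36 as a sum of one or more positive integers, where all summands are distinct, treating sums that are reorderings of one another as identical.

Enumerating by decreasing first part gives 668 partitions in all.

668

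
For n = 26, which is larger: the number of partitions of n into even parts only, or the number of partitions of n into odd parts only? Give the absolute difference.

Partitions of 26 into even parts only: 101.
Partitions of 26 into odd parts only: 165.
|101 − 165| = 64.

64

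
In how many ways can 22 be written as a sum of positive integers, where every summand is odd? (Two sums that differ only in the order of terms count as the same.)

Direct enumeration gives 89 partitions.

89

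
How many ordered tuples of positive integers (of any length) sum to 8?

128

There are 7 gaps and each independently is a cut or not, giving 2^7 = 128.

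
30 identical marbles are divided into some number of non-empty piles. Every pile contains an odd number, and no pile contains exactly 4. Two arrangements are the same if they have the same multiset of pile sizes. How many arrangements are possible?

Direct enumeration gives 296 partitions.

296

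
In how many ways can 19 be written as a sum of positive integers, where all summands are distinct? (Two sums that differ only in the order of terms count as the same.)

54

There are too many to list fully; the first 12 (by largest part) are:
19
18+1
17+2
16+3
16+2+1
15+4
15+3+1
14+5
14+4+1
14+3+2
13+6
13+5+1
…and 42 more, for 54 total.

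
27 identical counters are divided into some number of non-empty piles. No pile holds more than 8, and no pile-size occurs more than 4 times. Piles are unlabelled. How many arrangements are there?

Systematic enumeration (by largest part, then next-largest, …) yields 661.

661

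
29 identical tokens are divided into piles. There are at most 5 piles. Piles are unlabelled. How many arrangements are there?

603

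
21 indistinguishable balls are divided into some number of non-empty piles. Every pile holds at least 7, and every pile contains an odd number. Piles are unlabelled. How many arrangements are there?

2

Enumerating:
21
7+7+7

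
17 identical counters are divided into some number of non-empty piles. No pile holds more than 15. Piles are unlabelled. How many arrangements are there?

295

There are 295 such partitions.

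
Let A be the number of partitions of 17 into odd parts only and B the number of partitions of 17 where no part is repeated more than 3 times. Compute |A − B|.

Partitions of 17 into odd parts only: 38.
Partitions of 17 where no part is repeated more than 3 times: 166.
|38 − 166| = 128.

128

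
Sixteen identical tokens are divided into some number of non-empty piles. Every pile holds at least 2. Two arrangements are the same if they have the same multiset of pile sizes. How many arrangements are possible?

55

A partial list (first 12 by largest part):
16
14 + 2
13 + 3
12 + 4
12 + 2 + 2
11 + 5
11 + 3 + 2
10 + 6
10 + 4 + 2
10 + 3 + 3
10 + 2 + 2 + 2
9 + 7
…and 43 more, for 55 total.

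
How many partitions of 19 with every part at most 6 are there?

Systematic enumeration (by largest part, then next-largest, …) yields 235.

235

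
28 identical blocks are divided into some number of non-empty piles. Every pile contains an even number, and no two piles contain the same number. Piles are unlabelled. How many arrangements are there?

The partitions of 28 that satisfy the conditions:
28
26+2
24+4
22+6
22+4+2
20+8
20+6+2
18+10
18+8+2
18+6+4
16+12
16+10+2
16+8+4
16+6+4+2
14+12+2
14+10+4
14+8+6
14+8+4+2
12+10+6
12+10+4+2
12+8+6+2
10+8+6+4
That's 22 in total.

22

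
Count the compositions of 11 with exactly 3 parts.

By stars and bars with positive parts, the count is C(10,2) = 45.

45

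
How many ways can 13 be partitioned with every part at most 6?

71

Counting exhaustively, 71 partitions satisfy the conditions.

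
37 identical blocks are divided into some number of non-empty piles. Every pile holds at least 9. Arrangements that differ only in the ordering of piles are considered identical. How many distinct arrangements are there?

There are too many to list fully; the first 12 (by largest part) are:
37
28+9
27+10
26+11
25+12
24+13
23+14
22+15
21+16
20+17
19+18
19+9+9
…and 14 more, for 26 total.

26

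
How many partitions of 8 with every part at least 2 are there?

7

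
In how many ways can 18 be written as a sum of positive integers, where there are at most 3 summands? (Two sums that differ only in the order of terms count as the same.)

There are too many to list fully; the first 12 (by largest part) are:
18
1,17
2,16
1,1,16
3,15
1,2,15
4,14
1,3,14
2,2,14
5,13
1,4,13
2,3,13
…and 25 more, for 37 total.

37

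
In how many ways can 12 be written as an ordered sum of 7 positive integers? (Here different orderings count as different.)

462

A composition of 12 into 7 positive parts is chosen by placing 6 dividers among the 11 gaps between 12 units: C(11,6) = 462.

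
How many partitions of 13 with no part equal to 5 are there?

79

Systematic enumeration (by largest part, then next-largest, …) yields 79.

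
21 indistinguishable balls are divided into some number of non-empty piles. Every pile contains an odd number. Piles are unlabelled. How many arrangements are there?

There are 76 such partitions.

76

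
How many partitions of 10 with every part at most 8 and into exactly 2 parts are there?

4

Listing the qualifying partitions of 10:
2 + 8
3 + 7
4 + 6
5 + 5
That's 4 in total.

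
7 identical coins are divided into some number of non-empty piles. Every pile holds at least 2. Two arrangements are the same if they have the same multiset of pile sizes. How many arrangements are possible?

Enumerating:
7
5, 2
4, 3
3, 2, 2

4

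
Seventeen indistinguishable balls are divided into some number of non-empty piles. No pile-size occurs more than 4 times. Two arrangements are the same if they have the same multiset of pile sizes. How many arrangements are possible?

205

Counting exhaustively, 205 partitions satisfy the conditions.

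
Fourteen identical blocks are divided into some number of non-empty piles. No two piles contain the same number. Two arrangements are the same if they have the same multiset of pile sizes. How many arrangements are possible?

22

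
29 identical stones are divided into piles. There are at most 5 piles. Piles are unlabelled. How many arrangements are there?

603

Direct enumeration gives 603 partitions.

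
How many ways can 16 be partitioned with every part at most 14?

A full systematic count gives 229.

229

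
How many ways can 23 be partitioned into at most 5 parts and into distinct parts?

102

A full systematic count gives 102.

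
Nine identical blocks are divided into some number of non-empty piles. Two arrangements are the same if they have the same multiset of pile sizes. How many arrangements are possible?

There are too many to list fully; the first 12 (by largest part) are:
9
8,1
7,2
7,1,1
6,3
6,2,1
6,1,1,1
5,4
5,3,1
5,2,2
5,2,1,1
5,1,1,1,1
…and 18 more, for 30 total.

30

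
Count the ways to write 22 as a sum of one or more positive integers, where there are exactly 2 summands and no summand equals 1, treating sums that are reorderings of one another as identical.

They are:
20, 2
19, 3
18, 4
17, 5
16, 6
15, 7
14, 8
13, 9
12, 10
11, 11
Counting gives 10.

10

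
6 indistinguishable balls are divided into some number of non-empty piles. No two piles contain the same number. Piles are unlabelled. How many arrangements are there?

Listing the qualifying partitions of 6:
6
5 + 1
4 + 2
3 + 2 + 1
That's 4 in total.

4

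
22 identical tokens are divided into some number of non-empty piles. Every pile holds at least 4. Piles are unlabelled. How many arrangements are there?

There are too many to list fully; the first 12 (by largest part) are:
22
18,4
17,5
16,6
15,7
14,8
14,4,4
13,9
13,5,4
12,10
12,6,4
12,5,5
…and 22 more, for 34 total.

34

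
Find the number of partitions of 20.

Systematic enumeration (by largest part, then next-largest, …) yields 627.

627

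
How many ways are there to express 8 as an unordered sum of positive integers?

22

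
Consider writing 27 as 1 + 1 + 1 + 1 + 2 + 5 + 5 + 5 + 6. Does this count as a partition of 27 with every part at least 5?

The parts sum to 27, and the condition 'every summand is at least 5' is violated.

No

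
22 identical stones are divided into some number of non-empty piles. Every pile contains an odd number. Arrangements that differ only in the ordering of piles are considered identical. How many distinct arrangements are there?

89

Counting exhaustively, 89 partitions satisfy the conditions.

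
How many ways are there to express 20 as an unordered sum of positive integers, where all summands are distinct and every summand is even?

They are:
20
18,2
16,4
14,6
14,4,2
12,8
12,6,2
10,8,2
10,6,4
8,6,4,2

10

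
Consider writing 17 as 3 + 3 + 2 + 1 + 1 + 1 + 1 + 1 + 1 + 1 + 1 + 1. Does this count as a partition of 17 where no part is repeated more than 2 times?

No

The parts sum to 17, and the condition 'no summand is used more than 2 times' is violated.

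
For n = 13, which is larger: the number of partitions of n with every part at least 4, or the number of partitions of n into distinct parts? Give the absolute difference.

13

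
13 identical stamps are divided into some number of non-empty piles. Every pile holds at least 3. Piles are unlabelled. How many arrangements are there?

Enumerating:
13
10+3
9+4
8+5
7+6
7+3+3
6+4+3
5+5+3
5+4+4
4+3+3+3
Counting gives 10.

10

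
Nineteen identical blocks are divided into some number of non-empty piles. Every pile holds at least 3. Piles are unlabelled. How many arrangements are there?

There are too many to list fully; the first 12 (by largest part) are:
19
16, 3
15, 4
14, 5
13, 6
13, 3, 3
12, 7
12, 4, 3
11, 8
11, 5, 3
11, 4, 4
10, 9
…and 27 more, for 39 total.

39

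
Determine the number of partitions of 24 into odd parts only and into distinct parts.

Enumerating:
23 + 1
21 + 3
19 + 5
17 + 7
15 + 9
15 + 5 + 3 + 1
13 + 11
13 + 7 + 3 + 1
11 + 9 + 3 + 1
11 + 7 + 5 + 1
9 + 7 + 5 + 3
That's 11 in total.

11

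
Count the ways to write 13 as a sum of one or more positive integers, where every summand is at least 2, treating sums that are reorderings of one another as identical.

24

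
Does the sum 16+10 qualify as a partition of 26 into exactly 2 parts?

Yes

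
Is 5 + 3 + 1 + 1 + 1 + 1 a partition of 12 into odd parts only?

Yes

The parts sum to 12, and the condition 'every summand is odd' holds.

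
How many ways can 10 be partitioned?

42

There are too many to list fully; the first 12 (by largest part) are:
10
9 + 1
8 + 2
8 + 1 + 1
7 + 3
7 + 2 + 1
7 + 1 + 1 + 1
6 + 4
6 + 3 + 1
6 + 2 + 2
6 + 2 + 1 + 1
6 + 1 + 1 + 1 + 1
…and 30 more, for 42 total.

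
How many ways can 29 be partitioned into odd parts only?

256

There are 256 such partitions.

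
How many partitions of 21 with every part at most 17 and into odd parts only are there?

74

Counting exhaustively, 74 partitions satisfy the conditions.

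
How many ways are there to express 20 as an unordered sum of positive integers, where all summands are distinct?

64

There are too many to list fully; the first 12 (by largest part) are:
20
19, 1
18, 2
17, 3
17, 2, 1
16, 4
16, 3, 1
15, 5
15, 4, 1
15, 3, 2
14, 6
14, 5, 1
…and 52 more, for 64 total.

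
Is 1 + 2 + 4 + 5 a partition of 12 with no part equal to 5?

The parts sum to 12, and the condition 'no summand equals 5' is violated.

No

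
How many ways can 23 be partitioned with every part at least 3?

Enumerating by decreasing first part gives 88 partitions in all.

88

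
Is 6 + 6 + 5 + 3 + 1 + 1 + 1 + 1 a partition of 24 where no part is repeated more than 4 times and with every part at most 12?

Yes

The parts sum to 24, and the condition 'no summand is used more than 4 times' holds; the condition 'no summand exceeds 12' holds.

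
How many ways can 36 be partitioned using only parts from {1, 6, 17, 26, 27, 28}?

18

Listing the qualifying partitions of 36:
28 + 6 + 1 + 1
28 + 1 + 1 + 1 + 1 + 1 + 1 + 1 + 1
27 + 6 + 1 + 1 + 1
27 + 1 + 1 + 1 + 1 + 1 + 1 + 1 + 1 + 1
26 + 6 + 1 + 1 + 1 + 1
26 + 1 + 1 + 1 + 1 + 1 + 1 + 1 + 1 + 1 + 1
17 + 17 + 1 + 1
17 + 6 + 6 + 6 + 1
17 + 6 + 6 + 1 + 1 + 1 + 1 + 1 + 1 + 1
17 + 6 + 1 + 1 + 1 + 1 + 1 + 1 + 1 + 1 + 1 + 1 + 1 + 1 + 1
17 + 1 + 1 + 1 + 1 + 1 + 1 + 1 + 1 + 1 + 1 + 1 + 1 + 1 + 1 + 1 + 1 + 1 + 1 + 1
6 + 6 + 6 + 6 + 6 + 6
6 + 6 + 6 + 6 + 6 + 1 + 1 + 1 + 1 + 1 + 1
6 + 6 + 6 + 6 + 1 + 1 + 1 + 1 + 1 + 1 + 1 + 1 + 1 + 1 + 1 + 1
6 + 6 + 6 + 1 + 1 + 1 + 1 + 1 + 1 + 1 + 1 + 1 + 1 + 1 + 1 + 1 + 1 + 1 + 1 + 1 + 1
6 + 6 + 1 + 1 + 1 + 1 + 1 + 1 + 1 + 1 + 1 + 1 + 1 + 1 + 1 + 1 + 1 + 1 + 1 + 1 + 1 + 1 + 1 + 1 + 1 + 1
6 + 1 + 1 + 1 + 1 + 1 + 1 + 1 + 1 + 1 + 1 + 1 + 1 + 1 + 1 + 1 + 1 + 1 + 1 + 1 + 1 + 1 + 1 + 1 + 1 + 1 + 1 + 1 + 1 + 1 + 1
1 + 1 + 1 + 1 + 1 + 1 + 1 + 1 + 1 + 1 + 1 + 1 + 1 + 1 + 1 + 1 + 1 + 1 + 1 + 1 + 1 + 1 + 1 + 1 + 1 + 1 + 1 + 1 + 1 + 1 + 1 + 1 + 1 + 1 + 1 + 1
Counting gives 18.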